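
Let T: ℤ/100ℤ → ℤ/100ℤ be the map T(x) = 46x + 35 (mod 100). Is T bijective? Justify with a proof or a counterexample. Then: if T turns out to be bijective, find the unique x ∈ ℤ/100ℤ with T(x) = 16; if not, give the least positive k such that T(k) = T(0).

50

We have gcd(46, 100) = 2 > 1. Taking s = 0 and t = 50: T(0) = 35 and T(50) = 46·50 + 35 = 2335 ≡ 35 (mod 100).
So T(0) = T(50) while 0 ≠ 50, so T is not injective, hence not bijective.
Since T is not bijective, we find the least positive k with T(k) = T(0): this means 46k ≡ 0 (mod 100), i.e. 100 ∣ 46k. Since gcd(46, 100) = 2, dividing through by 2 this holds exactly when 50 ∣ 23k, and as gcd(23, 50) = 1, exactly when 50 ∣ k.
The smallest positive such k is 50.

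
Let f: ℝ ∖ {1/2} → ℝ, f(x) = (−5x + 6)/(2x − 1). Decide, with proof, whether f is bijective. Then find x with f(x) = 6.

If f(x) = −5/2, cross-multiplying gives 2(−5x + 6) = −5(2x − 1), which simplifies to 12 = 5 — false.  So −5/2 has no preimage and f is not surjective.
Thus f is not bijective.
Solving f(x) = 6: cross-multiplying gives −5x + 6 = 6(2x − 1), which rearranges to −17x = −12, so x = 12/17.

12/17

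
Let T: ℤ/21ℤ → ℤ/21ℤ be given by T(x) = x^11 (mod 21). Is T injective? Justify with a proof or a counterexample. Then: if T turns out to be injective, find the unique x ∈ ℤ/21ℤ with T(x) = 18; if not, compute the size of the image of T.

9

Computing x^11 mod 21 for each x (by repeated squaring, reducing mod 21 at every step), the values T(0), T(1), …, T(20) are: 0, 1, 11, 12, 16, 17, 6, 7, 8, 18, 19, 2, 3, 13, 14, 15, 4, 5, 9, 10, 20.
Every element of ℤ/21ℤ appears exactly once in this list, so T is a bijection, and in particular injective.
Since T is injective, we read off the preimage of 18 from the same table: T(9) = 18, so T⁻¹(18) = 9.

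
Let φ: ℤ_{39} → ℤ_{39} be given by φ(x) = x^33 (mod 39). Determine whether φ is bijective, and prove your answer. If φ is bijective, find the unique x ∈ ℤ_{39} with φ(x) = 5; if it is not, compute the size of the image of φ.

φ(2): Repeated squaring mod 39: 2^1 ≡ 2, 2^2 ≡ 2² = 4, 2^4 ≡ 4² = 16, 2^8 ≡ 16² = 256 ≡ 22, 2^16 ≡ 22² = 484 ≡ 16, 2^32 ≡ 16² = 256 ≡ 22. Since 33 = 32 + 1, 2^33 ≡ 22·2: 22·2 = 44 ≡ 5. So 2^33 ≡ 5 (mod 39).
φ(5): Repeated squaring mod 39: 5^1 ≡ 5, 5^2 ≡ 5² = 25, 5^4 ≡ 25² = 625 ≡ 1, 5^8 ≡ 1² = 1, 5^16 ≡ 1² = 1, 5^32 ≡ 1² = 1. Since 33 = 32 + 1, 5^33 ≡ 1·5: 1·5 = 5. So 5^33 ≡ 5 (mod 39).
So φ(2) = φ(5) = 5 while 2 ≠ 5, so φ is not injective, hence not bijective.
Since φ is not bijective, we determine |image(φ)|. Computing x^33 mod 39 for each x (by repeated squaring, reducing mod 39 at every step), the values φ(0), φ(1), …, φ(38) are: 0, 1, 5, 27, 25, 5, 18, 34, 8, 27, 25, 8, 12, 13, 14, 18, 1, 38, 18, 31, 8, 21, 1, 38, 21, 25, 26, 27, 31, 14, 12, 31, 5, 21, 34, 14, 12, 34, 38.
The distinct values are {0, 1, 5, 8, 12, 13, 14, 18, 21, 25, 26, 27, 31, 34, 38}; there are 15 of them.

15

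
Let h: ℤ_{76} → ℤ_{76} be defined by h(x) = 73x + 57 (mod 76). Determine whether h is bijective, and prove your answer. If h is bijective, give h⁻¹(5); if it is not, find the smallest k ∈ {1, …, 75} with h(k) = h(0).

68

Recall: h is injective if h(x_1) = h(x_2) implies x_1 = x_2.
Suppose h(x_1) = h(x_2) in ℤ_{76}. Then 73x_1 + 57 ≡ 73x_2 + 57 (mod 76), hence 73(x_1 − x_2) ≡ 0 (mod 76).
Since gcd(73, 76) = 1, 73 is invertible modulo 76, thus x_1 − x_2 ≡ 0 (mod 76), i.e. x_1 = x_2.
We now compute 73⁻¹ mod 76 explicitly. Euclid's algorithm: 76 = 1·73 + 3, 73 = 24·3 + 1; back-substituting gives 1 = 25·73 − 24·76, so 73⁻¹ ≡ 25 (mod 76).
For any y ∈ ℤ_{76}, x = 25(y − 57) mod 76 satisfies h(x) = 73·25(y − 57) + 57 ≡ y (since 73·25 ≡ 1 mod 76). So every y has a preimage.
So h is bijective.
Since h is bijective, we compute h⁻¹(5): solve 73x + 57 ≡ 5 (mod 76), i.e. 73x ≡ 24 (mod 76).
Multiplying by 73⁻¹ = 25 gives x ≡ 25·24 = 600 = 7·76 + 68 ≡ 68 (mod 76).
Check: h(68) = 73·68 + 57 = 5021 = 66·76 + 5 ≡ 5 (mod 76).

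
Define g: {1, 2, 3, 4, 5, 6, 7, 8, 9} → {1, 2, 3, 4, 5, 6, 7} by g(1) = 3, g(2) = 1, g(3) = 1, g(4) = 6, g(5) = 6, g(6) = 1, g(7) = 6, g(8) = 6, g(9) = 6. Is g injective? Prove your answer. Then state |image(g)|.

3

g(2) = 1 = g(3) with 2 ≠ 3, so g is not injective.
The image of g is {1, 3, 6}, which has 3 elements.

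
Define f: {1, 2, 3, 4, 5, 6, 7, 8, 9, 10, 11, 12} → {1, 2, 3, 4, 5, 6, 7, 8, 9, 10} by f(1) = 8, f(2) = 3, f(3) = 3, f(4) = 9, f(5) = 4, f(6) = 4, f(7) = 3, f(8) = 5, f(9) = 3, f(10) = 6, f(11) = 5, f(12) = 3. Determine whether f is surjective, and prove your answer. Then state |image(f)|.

No element maps to 1, so f is not surjective.
The image of f is {3, 4, 5, 6, 8, 9}, which has 6 elements.

6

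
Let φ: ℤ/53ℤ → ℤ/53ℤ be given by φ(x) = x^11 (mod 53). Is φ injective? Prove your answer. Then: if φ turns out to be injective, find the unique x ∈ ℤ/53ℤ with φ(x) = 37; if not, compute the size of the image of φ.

40

Since 53 is prime, the nonzero elements of ℤ/53ℤ form a cyclic group of order 52.
As gcd(11, 52) = 1, raising to the 11th power is a bijection on this group: if a^11 ≡ b^11 then (ab^{−1})^11 = 1, and the only element of order dividing gcd(11, 52) = 1 is 1, so a = b.
With φ(0) = 0 this makes φ injective on all of ℤ/53ℤ, hence bijective (finite equal-size domain and codomain). In particular φ is injective.
Since φ is injective, we find the preimage of 37. The inverse of x ↦ x^11 on (ℤ/53ℤ)^× is x ↦ x^19, because 11·19 = 209 = 4·52 + 1 ≡ 1 (mod 52) and x^{52} = 1 for x ≠ 0 (Fermat). So φ⁻¹(37) = 37^19 mod 53.
Repeated squaring mod 53: 37^1 ≡ 37, 37^2 ≡ 37² = 1369 ≡ 44, 37^4 ≡ 44² = 1936 ≡ 28, 37^8 ≡ 28² = 784 ≡ 42, 37^16 ≡ 42² = 1764 ≡ 15. Since 19 = 16 + 2 + 1, 37^19 ≡ 15·44·37: 15·44 = 660 ≡ 24, then 24·37 = 888 ≡ 40. So 37^19 ≡ 40 (mod 53).
Hence φ⁻¹(37) = 40.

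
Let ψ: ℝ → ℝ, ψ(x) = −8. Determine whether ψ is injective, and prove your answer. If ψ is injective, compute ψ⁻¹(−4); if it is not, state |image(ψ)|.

Recall that ψ is injective when ψ(a) = ψ(b) forces a = b.
ψ(0) = −8 = ψ(1) with 0 ≠ 1, so ψ is not injective.
Since ψ is not injective, we state |image(ψ)|: the image of ψ is {−8}, which has 1 element.

1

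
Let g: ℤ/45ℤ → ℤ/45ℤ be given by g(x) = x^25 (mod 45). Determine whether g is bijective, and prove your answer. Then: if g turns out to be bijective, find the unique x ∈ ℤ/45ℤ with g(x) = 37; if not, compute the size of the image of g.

35

g(0) = 0^25 = 0.
g(15): Repeated squaring mod 45: 15^1 ≡ 15, 15^2 ≡ 15² = 225 ≡ 0, 15^4 ≡ 0² = 0, 15^8 ≡ 0² = 0, 15^16 ≡ 0² = 0. Since 25 = 16 + 8 + 1, 15^25 ≡ 0·0·15: 0·0 = 0, then 0·15 = 0. So 15^25 ≡ 0 (mod 45).
So g(0) = g(15) = 0 while 0 ≠ 15, hence g is not injective, hence not bijective.
Since g is not bijective, we determine |image(g)|. Computing x^25 mod 45 for each x (by repeated squaring, reducing mod 45 at every step), the values g(0), g(1), …, g(44) are: 0, 1, 2, 18, 4, 5, 36, 7, 8, 9, 10, 11, 27, 13, 14, 0, 16, 17, 18, 19, 20, 36, 22, 23, 9, 25, 26, 27, 28, 29, 0, 31, 32, 18, 34, 35, 36, 37, 38, 9, 40, 41, 27, 43, 44.
The distinct values are {0, 1, 2, 4, 5, 7, 8, 9, 10, 11, 13, 14, 16, 17, 18, 19, 20, 22, 23, 25, 26, 27, 28, 29, 31, 32, 34, 35, 36, 37, 38, 40, 41, 43, 44}; there are 35 of them.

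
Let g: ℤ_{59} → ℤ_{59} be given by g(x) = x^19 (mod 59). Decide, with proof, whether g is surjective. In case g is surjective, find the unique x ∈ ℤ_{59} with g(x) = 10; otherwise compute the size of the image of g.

39

Since 59 is prime, the nonzero elements of ℤ_{59} form a cyclic group of order 58.
As gcd(19, 58) = 1, raising to the 19th power is a bijection on this group: if x_1^19 ≡ x_2^19 then (x_1x_2^{−1})^19 = 1, and the only element of order dividing gcd(19, 58) = 1 is 1, so x_1 = x_2.
With g(0) = 0 this makes g injective on all of ℤ_{59}, hence bijective (finite equal-size domain and codomain). In particular g is surjective.
Since g is surjective, we find the preimage of 10. The inverse of x ↦ x^19 on (ℤ_{59})^× is x ↦ x^55, because 19·55 = 1045 = 18·58 + 1 ≡ 1 (mod 58) and x^{58} = 1 for x ≠ 0 (Fermat). So g⁻¹(10) = 10^55 mod 59.
Repeated squaring mod 59: 10^1 ≡ 10, 10^2 ≡ 10² = 100 ≡ 41, 10^4 ≡ 41² = 1681 ≡ 29, 10^8 ≡ 29² = 841 ≡ 15, 10^16 ≡ 15² = 225 ≡ 48, 10^32 ≡ 48² = 2304 ≡ 3. Since 55 = 32 + 16 + 4 + 2 + 1, 10^55 ≡ 3·48·29·41·10: 3·48 = 144 ≡ 26, then 26·29 = 754 ≡ 46, then 46·41 = 1886 ≡ 57, then 57·10 = 570 ≡ 39. So 10^55 ≡ 39 (mod 59).
Hence g⁻¹(10) = 39.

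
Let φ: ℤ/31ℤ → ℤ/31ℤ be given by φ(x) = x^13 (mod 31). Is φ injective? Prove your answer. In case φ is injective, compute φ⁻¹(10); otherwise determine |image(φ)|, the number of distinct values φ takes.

Since 31 is prime, the nonzero elements of ℤ/31ℤ form a cyclic group of order 30.
As gcd(13, 30) = 1, raising to the 13th power is a bijection on this group: if a^13 ≡ b^13 then (ab^{−1})^13 = 1, and the only element of order dividing gcd(13, 30) = 1 is 1, so a = b.
With φ(0) = 0 this makes φ injective on all of ℤ/31ℤ, hence bijective (finite equal-size domain and codomain). In particular φ is injective.
Since φ is injective, we find the preimage of 10. The inverse of x ↦ x^13 on (ℤ/31ℤ)^× is x ↦ x^7, because 13·7 = 91 = 3·30 + 1 ≡ 1 (mod 30) and x^{30} = 1 for x ≠ 0 (Fermat). So φ⁻¹(10) = 10^7 mod 31.
Repeated squaring mod 31: 10^1 ≡ 10, 10^2 ≡ 10² = 100 ≡ 7, 10^4 ≡ 7² = 49 ≡ 18. Since 7 = 4 + 2 + 1, 10^7 ≡ 18·7·10: 18·7 = 126 ≡ 2, then 2·10 = 20. So 10^7 ≡ 20 (mod 31).
Hence φ⁻¹(10) = 20.

20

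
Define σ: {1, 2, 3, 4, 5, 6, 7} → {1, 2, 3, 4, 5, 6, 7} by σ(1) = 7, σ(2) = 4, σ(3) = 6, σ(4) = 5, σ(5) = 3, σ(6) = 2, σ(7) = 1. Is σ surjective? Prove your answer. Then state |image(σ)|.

7

Every element of the codomain has a preimage: 1 = σ(7), 2 = σ(6), 3 = σ(5), 4 = σ(2), 5 = σ(4), 6 = σ(3), 7 = σ(1).
So σ is surjective.
The image of σ is {1, 2, 3, 4, 5, 6, 7}, which has 7 elements.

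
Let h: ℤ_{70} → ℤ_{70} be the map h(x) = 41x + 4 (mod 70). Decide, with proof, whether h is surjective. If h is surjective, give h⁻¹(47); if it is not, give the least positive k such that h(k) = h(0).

Since gcd(41, 70) = 1, 41 is invertible modulo 70. Euclid's algorithm: 70 = 1·41 + 29, 41 = 1·29 + 12, 29 = 2·12 + 5, 12 = 2·5 + 2, 5 = 2·2 + 1; back-substituting gives 1 = 41·41 − 24·70, so 41⁻¹ ≡ 41 (mod 70).
Then y ↦ 41(y − 4) is a two-sided inverse to h, so every y ∈ ℤ_{70} has a preimage.
Therefore h is surjective.
Since h is surjective, we find h⁻¹(47): we need 41x ≡ 47 − 4 ≡ 43 (mod 70). Using 41⁻¹ = 41: x ≡ 41·43 = 1763 = 25·70 + 13, so x = 13.
Check: h(13) = 41·13 + 4 = 537 = 7·70 + 47 ≡ 47 (mod 70).

13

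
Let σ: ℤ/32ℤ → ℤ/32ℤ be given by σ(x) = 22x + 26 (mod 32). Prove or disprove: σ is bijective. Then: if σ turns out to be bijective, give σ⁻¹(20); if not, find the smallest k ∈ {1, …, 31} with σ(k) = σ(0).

We have gcd(22, 32) = 2 > 1. Taking a = 0 and b = 16: σ(0) = 26 and σ(16) = 22·16 + 26 = 378 ≡ 26 (mod 32).
So σ(0) = σ(16) while 0 ≠ 16, so σ is not injective, hence not bijective.
Since σ is not bijective, we find the least positive k with σ(k) = σ(0): this means 22k ≡ 0 (mod 32), i.e. 32 ∣ 22k. Since gcd(22, 32) = 2, dividing through by 2 this holds exactly when 16 ∣ 11k, and as gcd(11, 16) = 1, exactly when 16 ∣ k.
The smallest positive such k is 16.

16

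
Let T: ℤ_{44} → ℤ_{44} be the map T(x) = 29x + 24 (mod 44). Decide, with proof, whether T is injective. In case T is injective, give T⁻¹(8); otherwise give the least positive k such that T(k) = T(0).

Recall that T is injective if T(x_1) = T(x_2) implies x_1 = x_2.
If T(x_1) = T(x_2), then 29x_1 ≡ 29x_2 (mod 44). Because gcd(29, 44) = 1, we may cancel 29 to get x_1 ≡ x_2 (mod 44).
Therefore T is injective.
We now compute 29⁻¹ mod 44 explicitly. Euclid's algorithm: 44 = 1·29 + 15, 29 = 1·15 + 14, 15 = 1·14 + 1; back-substituting gives 1 = 41·29 − 27·44, so 29⁻¹ ≡ 41 (mod 44).
Since T is injective, we compute T⁻¹(8): solve 29x + 24 ≡ 8 (mod 44), i.e. 29x ≡ 28 (mod 44).
Multiplying by 29⁻¹ = 41 gives x ≡ 41·28 = 1148 = 26·44 + 4 ≡ 4 (mod 44).
Check: T(4) = 29·4 + 24 = 140 = 3·44 + 8 ≡ 8 (mod 44).

4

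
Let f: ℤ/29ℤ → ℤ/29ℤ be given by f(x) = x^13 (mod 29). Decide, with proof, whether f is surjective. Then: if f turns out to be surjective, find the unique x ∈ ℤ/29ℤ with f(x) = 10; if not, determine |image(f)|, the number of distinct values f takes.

26

Since 29 is prime, the nonzero elements of ℤ/29ℤ form a cyclic group of order 28.
As gcd(13, 28) = 1, raising to the 13th power is a bijection on this group: if x_1^13 ≡ x_2^13 then (x_1x_2^{−1})^13 = 1, and the only element of order dividing gcd(13, 28) = 1 is 1, so x_1 = x_2.
With f(0) = 0 this makes f injective on all of ℤ/29ℤ, hence bijective (finite equal-size domain and codomain). In particular f is surjective.
Since f is surjective, we find the preimage of 10. The inverse of x ↦ x^13 on (ℤ/29ℤ)^× is x ↦ x^13, because 13·13 = 169 = 6·28 + 1 ≡ 1 (mod 28) and x^{28} = 1 for x ≠ 0 (Fermat). So f⁻¹(10) = 10^13 mod 29.
Repeated squaring mod 29: 10^1 ≡ 10, 10^2 ≡ 10² = 100 ≡ 13, 10^4 ≡ 13² = 169 ≡ 24, 10^8 ≡ 24² = 576 ≡ 25. Since 13 = 8 + 4 + 1, 10^13 ≡ 25·24·10: 25·24 = 600 ≡ 20, then 20·10 = 200 ≡ 26. So 10^13 ≡ 26 (mod 29).
Hence f⁻¹(10) = 26.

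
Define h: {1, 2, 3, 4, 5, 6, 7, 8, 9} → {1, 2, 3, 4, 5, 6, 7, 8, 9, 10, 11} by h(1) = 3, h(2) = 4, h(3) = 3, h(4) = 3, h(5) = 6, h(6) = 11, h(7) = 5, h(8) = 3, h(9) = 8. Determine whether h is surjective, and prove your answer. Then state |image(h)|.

6

No element maps to 1, so h is not surjective.
The image of h is {3, 4, 5, 6, 8, 11}, which has 6 elements.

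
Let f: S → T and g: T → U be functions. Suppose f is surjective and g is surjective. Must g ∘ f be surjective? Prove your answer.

Let c ∈ U. Since g is surjective, there is b ∈ T with g(b) = c. Since f is surjective, there is a ∈ S with f(a) = b.
Then (g ∘ f)(a) = g(b) = c. Hence g ∘ f is surjective.

surjective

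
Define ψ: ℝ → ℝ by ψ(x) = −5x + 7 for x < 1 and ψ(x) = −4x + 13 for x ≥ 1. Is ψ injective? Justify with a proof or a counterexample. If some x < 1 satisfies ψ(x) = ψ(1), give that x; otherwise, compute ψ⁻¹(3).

-2/5

Both pieces are strictly decreasing (slopes −5 and −4), so each is injective on its own interval.
The left piece maps (−∞, 1) onto (2, ∞); the right piece maps [1, ∞) onto (−∞, 9].
These images overlap. In particular ψ(1) = 9 (right piece), and solving −5x + 7 = 9 on the left piece gives x = −2/5 < 1.
So ψ(−2/5) = ψ(1) with −2/5 ≠ 1, and ψ is not injective. This x = −2/5 is the requested value below 1.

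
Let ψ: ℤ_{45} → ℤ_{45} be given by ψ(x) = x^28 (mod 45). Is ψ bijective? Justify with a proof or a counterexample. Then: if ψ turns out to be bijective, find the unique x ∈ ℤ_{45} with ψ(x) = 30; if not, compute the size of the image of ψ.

ψ(3): Repeated squaring mod 45: 3^1 ≡ 3, 3^2 ≡ 3² = 9, 3^4 ≡ 9² = 81 ≡ 36, 3^8 ≡ 36² = 1296 ≡ 36, 3^16 ≡ 36² = 1296 ≡ 36. Since 28 = 16 + 8 + 4, 3^28 ≡ 36·36·36: 36·36 = 1296 ≡ 36, then 36·36 = 1296 ≡ 36. So 3^28 ≡ 36 (mod 45).
ψ(6): Repeated squaring mod 45: 6^1 ≡ 6, 6^2 ≡ 6² = 36, 6^4 ≡ 36² = 1296 ≡ 36, 6^8 ≡ 36² = 1296 ≡ 36, 6^16 ≡ 36² = 1296 ≡ 36. Since 28 = 16 + 8 + 4, 6^28 ≡ 36·36·36: 36·36 = 1296 ≡ 36, then 36·36 = 1296 ≡ 36. So 6^28 ≡ 36 (mod 45).
So ψ(3) = ψ(6) = 36 while 3 ≠ 6, so ψ is not injective, hence not bijective.
Since ψ is not bijective, we determine |image(ψ)|. Computing x^28 mod 45 for each x (by repeated squaring, reducing mod 45 at every step), the values ψ(0), ψ(1), …, ψ(44) are: 0, 1, 16, 36, 31, 40, 36, 16, 1, 36, 10, 16, 36, 31, 31, 0, 16, 1, 36, 1, 25, 36, 31, 31, 36, 25, 1, 36, 1, 16, 0, 31, 31, 36, 16, 10, 36, 1, 16, 36, 40, 31, 36, 16, 1.
The distinct values are {0, 1, 10, 16, 25, 31, 36, 40}; there are 8 of them.

8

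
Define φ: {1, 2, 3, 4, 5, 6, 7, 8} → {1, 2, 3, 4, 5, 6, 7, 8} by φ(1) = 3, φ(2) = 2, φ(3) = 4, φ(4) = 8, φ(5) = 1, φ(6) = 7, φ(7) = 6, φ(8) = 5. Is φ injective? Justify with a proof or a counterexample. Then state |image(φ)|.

8

The values φ(1), …, φ(8) are 3, 2, 4, 8, 1, 7, 6, 5 — all distinct.
So φ(a) = φ(b) only when a = b, and φ is injective.
The image of φ is {1, 2, 3, 4, 5, 6, 7, 8}, which has 8 elements.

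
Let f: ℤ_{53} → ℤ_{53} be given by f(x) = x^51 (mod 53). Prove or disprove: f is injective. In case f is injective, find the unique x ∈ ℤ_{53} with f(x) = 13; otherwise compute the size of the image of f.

49

Since 53 is prime, the nonzero elements of ℤ_{53} form a cyclic group of order 52.
As gcd(51, 52) = 1, raising to the 51st power is a bijection on this group: if s^51 ≡ t^51 then (st^{−1})^51 = 1, and the only element of order dividing gcd(51, 52) = 1 is 1, so s = t.
With f(0) = 0 this makes f injective on all of ℤ_{53}, hence bijective (finite equal-size domain and codomain). In particular f is injective.
Since f is injective, we find the preimage of 13. The inverse of x ↦ x^51 on (ℤ_{53})^× is x ↦ x^51, because 51·51 = 2601 = 50·52 + 1 ≡ 1 (mod 52) and x^{52} = 1 for x ≠ 0 (Fermat). So f⁻¹(13) = 13^51 mod 53.
Repeated squaring mod 53: 13^1 ≡ 13, 13^2 ≡ 13² = 169 ≡ 10, 13^4 ≡ 10² = 100 ≡ 47, 13^8 ≡ 47² = 2209 ≡ 36, 13^16 ≡ 36² = 1296 ≡ 24, 13^32 ≡ 24² = 576 ≡ 46. Since 51 = 32 + 16 + 2 + 1, 13^51 ≡ 46·24·10·13: 46·24 = 1104 ≡ 44, then 44·10 = 440 ≡ 16, then 16·13 = 208 ≡ 49. So 13^51 ≡ 49 (mod 53).
Hence f⁻¹(13) = 49.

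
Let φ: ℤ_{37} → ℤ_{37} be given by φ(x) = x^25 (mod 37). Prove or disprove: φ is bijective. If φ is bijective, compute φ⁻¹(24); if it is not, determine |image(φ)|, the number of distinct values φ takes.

18

Since 37 is prime, the nonzero elements of ℤ_{37} form a cyclic group of order 36.
As gcd(25, 36) = 1, raising to the 25th power is a bijection on this group: if u^25 ≡ v^25 then (uv^{−1})^25 = 1, and the only element of order dividing gcd(25, 36) = 1 is 1, so u = v.
With φ(0) = 0 this makes φ injective on all of ℤ_{37}, hence bijective (finite equal-size domain and codomain). In particular φ is bijective.
Since φ is bijective, we find the preimage of 24. The inverse of x ↦ x^25 on (ℤ_{37})^× is x ↦ x^13, because 25·13 = 325 = 9·36 + 1 ≡ 1 (mod 36) and x^{36} = 1 for x ≠ 0 (Fermat). So φ⁻¹(24) = 24^13 mod 37.
Repeated squaring mod 37: 24^1 ≡ 24, 24^2 ≡ 24² = 576 ≡ 21, 24^4 ≡ 21² = 441 ≡ 34, 24^8 ≡ 34² = 1156 ≡ 9. Since 13 = 8 + 4 + 1, 24^13 ≡ 9·34·24: 9·34 = 306 ≡ 10, then 10·24 = 240 ≡ 18. So 24^13 ≡ 18 (mod 37).
Hence φ⁻¹(24) = 18.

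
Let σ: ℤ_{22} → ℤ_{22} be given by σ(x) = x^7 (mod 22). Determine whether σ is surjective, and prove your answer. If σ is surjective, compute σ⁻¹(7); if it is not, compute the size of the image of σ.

Computing x^7 mod 22 for each x (by repeated squaring, reducing mod 22 at every step), the values σ(0), σ(1), …, σ(21) are: 0, 1, 18, 9, 16, 3, 8, 17, 2, 15, 10, 11, 12, 7, 20, 5, 14, 19, 6, 13, 4, 21.
Every element of ℤ_{22} appears exactly once in this list, so σ is a bijection, and in particular surjective.
Since σ is surjective, we read off the preimage of 7 from the same table: σ(13) = 7, so σ⁻¹(7) = 13.

13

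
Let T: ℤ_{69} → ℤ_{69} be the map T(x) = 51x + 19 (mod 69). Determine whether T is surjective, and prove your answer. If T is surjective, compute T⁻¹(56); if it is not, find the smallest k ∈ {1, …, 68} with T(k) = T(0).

Since gcd(51, 69) = 3, we have 51x ≡ 0 (mod 3) for all x, so T(x) ≡ 1 (mod 3).
But 0 ≢ 1 (mod 3), so 0 ∈ ℤ_{69} has no preimage. So T is not surjective.
Since T is not surjective, we find the least positive k with T(k) = T(0): this means 51k ≡ 0 (mod 69), i.e. 69 ∣ 51k. Since gcd(51, 69) = 3, dividing through by 3 this holds exactly when 23 ∣ 17k, and as gcd(17, 23) = 1, exactly when 23 ∣ k.
The smallest positive such k is 23.

23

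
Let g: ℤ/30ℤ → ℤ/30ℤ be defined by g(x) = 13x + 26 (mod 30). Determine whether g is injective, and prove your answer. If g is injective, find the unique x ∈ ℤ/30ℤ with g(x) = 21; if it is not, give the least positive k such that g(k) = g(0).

Recall: g is injective when g(s) = g(t) forces s = t.
If g(s) = g(t), then 13s ≡ 13t (mod 30). Because gcd(13, 30) = 1, we may cancel 13 to get s ≡ t (mod 30).
Thus g is injective.
We now compute 13⁻¹ mod 30 explicitly. Euclid's algorithm: 30 = 2·13 + 4, 13 = 3·4 + 1; back-substituting gives 1 = 7·13 − 3·30, so 13⁻¹ ≡ 7 (mod 30).
Since g is injective, we find g⁻¹(21): we need 13x ≡ 21 − 26 ≡ 25 (mod 30). Using 13⁻¹ = 7: x ≡ 7·25 = 175 = 5·30 + 25, so x = 25.
Check: g(25) = 13·25 + 26 = 351 = 11·30 + 21 ≡ 21 (mod 30).

25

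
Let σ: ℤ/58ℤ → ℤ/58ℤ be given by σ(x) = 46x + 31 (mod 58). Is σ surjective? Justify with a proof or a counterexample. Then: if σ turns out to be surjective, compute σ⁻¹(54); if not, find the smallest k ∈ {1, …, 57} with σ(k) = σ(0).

Recall: surjectivity means every element of the codomain has a preimage under σ.
Since gcd(46, 58) = 2, we have 46x ≡ 0 (mod 2) for all x, so σ(x) ≡ 1 (mod 2).
But 0 ≢ 1 (mod 2), so 0 ∈ ℤ/58ℤ has no preimage. Therefore σ is not surjective.
Since σ is not surjective, we find the least positive k with σ(k) = σ(0): this means 46k ≡ 0 (mod 58), i.e. 58 ∣ 46k. Since gcd(46, 58) = 2, dividing through by 2 this holds exactly when 29 ∣ 23k, and as gcd(23, 29) = 1, exactly when 29 ∣ k.
The smallest positive such k is 29.

29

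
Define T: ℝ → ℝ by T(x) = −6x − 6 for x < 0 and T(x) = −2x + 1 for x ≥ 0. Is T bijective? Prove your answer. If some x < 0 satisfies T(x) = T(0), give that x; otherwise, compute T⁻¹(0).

Both pieces are strictly decreasing (slopes −6 and −2), so each is injective on its own interval.
The left piece maps (−∞, 0) onto (−6, ∞); the right piece maps [0, ∞) onto (−∞, 1].
These images overlap. In particular T(0) = 1 (right piece), and solving −6x − 6 = 1 on the left piece gives x = −7/6 < 0.
So T(−7/6) = T(0) with −7/6 ≠ 0, and T is not injective, hence not bijective. This x = −7/6 is the requested value below 0.

-7/6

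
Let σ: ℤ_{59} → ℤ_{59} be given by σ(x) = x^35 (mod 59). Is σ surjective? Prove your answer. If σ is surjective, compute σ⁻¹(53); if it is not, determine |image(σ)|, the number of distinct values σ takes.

Since 59 is prime, the nonzero elements of ℤ_{59} form a cyclic group of order 58.
As gcd(35, 58) = 1, raising to the 35th power is a bijection on this group: if a^35 ≡ b^35 then (ab^{−1})^35 = 1, and the only element of order dividing gcd(35, 58) = 1 is 1, so a = b.
With σ(0) = 0 this makes σ injective on all of ℤ_{59}, hence bijective (finite equal-size domain and codomain). In particular σ is surjective.
Since σ is surjective, we find the preimage of 53. The inverse of x ↦ x^35 on (ℤ_{59})^× is x ↦ x^5, because 35·5 = 175 = 3·58 + 1 ≡ 1 (mod 58) and x^{58} = 1 for x ≠ 0 (Fermat). So σ⁻¹(53) = 53^5 mod 59.
Repeated squaring mod 59: 53^1 ≡ 53, 53^2 ≡ 53² = 2809 ≡ 36, 53^4 ≡ 36² = 1296 ≡ 57. Since 5 = 4 + 1, 53^5 ≡ 57·53: 57·53 = 3021 ≡ 12. So 53^5 ≡ 12 (mod 59).
Hence σ⁻¹(53) = 12.

12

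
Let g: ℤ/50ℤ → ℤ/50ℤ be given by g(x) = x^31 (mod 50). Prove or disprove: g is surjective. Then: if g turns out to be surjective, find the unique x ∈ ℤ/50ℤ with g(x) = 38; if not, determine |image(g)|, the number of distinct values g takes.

42

g(0) = 0^31 = 0.
g(10): Repeated squaring mod 50: 10^1 ≡ 10, 10^2 ≡ 10² = 100 ≡ 0, 10^4 ≡ 0² = 0, 10^8 ≡ 0² = 0, 10^16 ≡ 0² = 0. Since 31 = 16 + 8 + 4 + 2 + 1, 10^31 ≡ 0·0·0·0·10: 0·0 = 0, then 0·0 = 0, then 0·0 = 0, then 0·10 = 0. So 10^31 ≡ 0 (mod 50).
So g(0) = g(10) = 0 while 0 ≠ 10, hence g is not injective.
A non-injective map from the 50-element set ℤ/50ℤ to itself takes at most 49 distinct values, so it cannot be surjective. So g is not surjective.
Since g is not surjective, we determine |image(g)|. Computing x^31 mod 50 for each x (by repeated squaring, reducing mod 50 at every step), the values g(0), g(1), …, g(49) are: 0, 1, 48, 47, 4, 25, 6, 43, 42, 9, 0, 11, 38, 37, 14, 25, 16, 33, 32, 19, 0, 21, 28, 27, 24, 25, 26, 23, 22, 29, 0, 31, 18, 17, 34, 25, 36, 13, 12, 39, 0, 41, 8, 7, 44, 25, 46, 3, 2, 49.
The distinct values are {0, 1, 2, 3, 4, 6, 7, 8, 9, 11, 12, 13, 14, 16, 17, 18, 19, 21, 22, 23, 24, 25, 26, 27, 28, 29, 31, 32, 33, 34, 36, 37, 38, 39, 41, 42, 43, 44, 46, 47, 48, 49}; there are 42 of them.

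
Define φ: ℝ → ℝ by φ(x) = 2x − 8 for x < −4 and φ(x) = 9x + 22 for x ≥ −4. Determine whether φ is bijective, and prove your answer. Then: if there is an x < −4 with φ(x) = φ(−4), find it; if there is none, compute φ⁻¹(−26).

Both pieces are strictly increasing (slopes 2 and 9), so each is injective on its own interval.
The left piece maps (−∞, −4) onto (−∞, −16); the right piece maps [−4, ∞) onto [−14, ∞).
The images leave a gap (−16 has no preimage), so φ is not surjective, hence not bijective.
Because the two images are disjoint, no x < −4 has φ(x) = φ(−4), so we compute φ⁻¹(−26): −26 lies in (−∞, −16), so solve 2x − 8 = −26: x = (−26 + 8)/2 = −9.

-9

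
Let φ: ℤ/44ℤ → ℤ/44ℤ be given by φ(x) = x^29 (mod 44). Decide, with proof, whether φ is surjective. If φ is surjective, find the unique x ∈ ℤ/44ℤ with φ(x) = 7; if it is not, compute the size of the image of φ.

33

φ(0) = 0^29 = 0.
φ(22): Repeated squaring mod 44: 22^1 ≡ 22, 22^2 ≡ 22² = 484 ≡ 0, 22^4 ≡ 0² = 0, 22^8 ≡ 0² = 0, 22^16 ≡ 0² = 0. Since 29 = 16 + 8 + 4 + 1, 22^29 ≡ 0·0·0·22: 0·0 = 0, then 0·0 = 0, then 0·22 = 0. So 22^29 ≡ 0 (mod 44).
So φ(0) = φ(22) = 0 while 0 ≠ 22, therefore φ is not injective.
A non-injective map from the 44-element set ℤ/44ℤ to itself takes at most 43 distinct values, so it cannot be surjective. Hence φ is not surjective.
Since φ is not surjective, we determine |image(φ)|. Computing x^29 mod 44 for each x (by repeated squaring, reducing mod 44 at every step), the values φ(0), φ(1), …, φ(43) are: 0, 1, 28, 15, 36, 9, 24, 19, 40, 5, 32, 11, 12, 17, 4, 3, 20, 13, 8, 7, 16, 21, 0, 23, 28, 37, 36, 31, 24, 41, 40, 27, 32, 33, 12, 39, 4, 25, 20, 35, 8, 29, 16, 43.
The distinct values are {0, 1, 3, 4, 5, 7, 8, 9, 11, 12, 13, 15, 16, 17, 19, 20, 21, 23, 24, 25, 27, 28, 29, 31, 32, 33, 35, 36, 37, 39, 40, 41, 43}; there are 33 of them.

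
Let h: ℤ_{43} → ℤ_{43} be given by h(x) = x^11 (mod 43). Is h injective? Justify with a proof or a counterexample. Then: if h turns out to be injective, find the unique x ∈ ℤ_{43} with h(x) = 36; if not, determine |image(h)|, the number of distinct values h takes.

Since 43 is prime, the nonzero elements of ℤ_{43} form a cyclic group of order 42.
As gcd(11, 42) = 1, raising to the 11th power is a bijection on this group: if x_1^11 ≡ x_2^11 then (x_1x_2^{−1})^11 = 1, and the only element of order dividing gcd(11, 42) = 1 is 1, so x_1 = x_2.
With h(0) = 0 this makes h injective on all of ℤ_{43}, hence bijective (finite equal-size domain and codomain). In particular h is injective.
Since h is injective, we find the preimage of 36. The inverse of x ↦ x^11 on (ℤ_{43})^× is x ↦ x^23, because 11·23 = 253 = 6·42 + 1 ≡ 1 (mod 42) and x^{42} = 1 for x ≠ 0 (Fermat). So h⁻¹(36) = 36^23 mod 43.
Repeated squaring mod 43: 36^1 ≡ 36, 36^2 ≡ 36² = 1296 ≡ 6, 36^4 ≡ 6² = 36, 36^8 ≡ 36² = 1296 ≡ 6, 36^16 ≡ 6² = 36. Since 23 = 16 + 4 + 2 + 1, 36^23 ≡ 36·36·6·36: 36·36 = 1296 ≡ 6, then 6·6 = 36, then 36·36 = 1296 ≡ 6. So 36^23 ≡ 6 (mod 43).
Hence h⁻¹(36) = 6.

6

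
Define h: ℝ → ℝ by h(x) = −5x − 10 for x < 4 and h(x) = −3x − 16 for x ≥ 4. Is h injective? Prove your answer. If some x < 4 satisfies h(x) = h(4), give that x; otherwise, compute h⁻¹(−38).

18/5

Both pieces are strictly decreasing (slopes −5 and −3), so each is injective on its own interval.
The left piece maps (−∞, 4) onto (−30, ∞); the right piece maps [4, ∞) onto (−∞, −28].
These images overlap. In particular h(4) = −28 (right piece), and solving −5x − 10 = −28 on the left piece gives x = 18/5 < 4.
So h(18/5) = h(4) with 18/5 ≠ 4, and h is not injective. This x = 18/5 is the requested value below 4.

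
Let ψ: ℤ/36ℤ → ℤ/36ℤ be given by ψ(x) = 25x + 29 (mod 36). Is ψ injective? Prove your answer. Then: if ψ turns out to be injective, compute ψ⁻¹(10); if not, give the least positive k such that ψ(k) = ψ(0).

If ψ(u) = ψ(v), then 25u ≡ 25v (mod 36). Because gcd(25, 36) = 1, we may cancel 25 to get u ≡ v (mod 36).
Therefore ψ is injective.
We now compute 25⁻¹ mod 36 explicitly. Euclid's algorithm: 36 = 1·25 + 11, 25 = 2·11 + 3, 11 = 3·3 + 2, 3 = 1·2 + 1; back-substituting gives 1 = 13·25 − 9·36, so 25⁻¹ ≡ 13 (mod 36).
Since ψ is injective, we compute ψ⁻¹(10): solve 25x + 29 ≡ 10 (mod 36), i.e. 25x ≡ 17 (mod 36).
Multiplying by 25⁻¹ = 13 gives x ≡ 13·17 = 221 = 6·36 + 5 ≡ 5 (mod 36).
Check: ψ(5) = 25·5 + 29 = 154 = 4·36 + 10 ≡ 10 (mod 36).

5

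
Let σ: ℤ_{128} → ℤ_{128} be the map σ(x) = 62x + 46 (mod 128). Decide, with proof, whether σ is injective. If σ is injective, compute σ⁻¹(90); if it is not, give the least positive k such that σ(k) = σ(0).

By definition, σ is injective if σ(u) = σ(v) implies u = v.
We have gcd(62, 128) = 2 > 1. Taking u = 0 and v = 64: σ(0) = 46 and σ(64) = 62·64 + 46 = 4014 ≡ 46 (mod 128).
So σ(0) = σ(64) while 0 ≠ 64, hence σ is not injective.
Since σ is not injective, we find the least positive k with σ(k) = σ(0): this means 62k ≡ 0 (mod 128), i.e. 128 ∣ 62k. Since gcd(62, 128) = 2, dividing through by 2 this holds exactly when 64 ∣ 31k, and as gcd(31, 64) = 1, exactly when 64 ∣ k.
The smallest positive such k is 64.

64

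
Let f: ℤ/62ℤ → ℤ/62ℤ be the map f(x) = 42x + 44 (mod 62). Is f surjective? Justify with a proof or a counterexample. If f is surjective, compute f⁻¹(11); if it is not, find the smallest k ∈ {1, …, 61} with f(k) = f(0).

By definition, f is surjective if every y in the codomain equals f(x) for some x in the domain.
Since gcd(42, 62) = 2, we have 42x ≡ 0 (mod 2) for all x, so f(x) ≡ 0 (mod 2).
But 1 ≢ 0 (mod 2), so 1 ∈ ℤ/62ℤ has no preimage. Therefore f is not surjective.
Since f is not surjective, we find the least positive k with f(k) = f(0): this means 42k ≡ 0 (mod 62), i.e. 62 ∣ 42k. Since gcd(42, 62) = 2, dividing through by 2 this holds exactly when 31 ∣ 21k, and as gcd(21, 31) = 1, exactly when 31 ∣ k.
The smallest positive such k is 31.

31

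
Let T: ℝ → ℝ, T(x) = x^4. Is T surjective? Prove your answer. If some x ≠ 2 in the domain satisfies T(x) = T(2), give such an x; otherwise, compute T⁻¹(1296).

Since 4 is even, x^4 ≥ 0 for all x ∈ ℝ, so −1 ∈ ℝ has no preimage. Hence T is not surjective.
For the follow-up, such an x exists: taking x = −2 ∈ ℝ gives T(−2) = 16 = T(2) with −2 ≠ 2.

-2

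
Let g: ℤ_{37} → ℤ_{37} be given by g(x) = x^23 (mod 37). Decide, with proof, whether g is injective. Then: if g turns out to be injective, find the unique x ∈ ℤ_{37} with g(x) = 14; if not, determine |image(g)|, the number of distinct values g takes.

Since 37 is prime, the nonzero elements of ℤ_{37} form a cyclic group of order 36.
As gcd(23, 36) = 1, raising to the 23rd power is a bijection on this group: if u^23 ≡ v^23 then (uv^{−1})^23 = 1, and the only element of order dividing gcd(23, 36) = 1 is 1, so u = v.
With g(0) = 0 this makes g injective on all of ℤ_{37}, hence bijective (finite equal-size domain and codomain). In particular g is injective.
Since g is injective, we find the preimage of 14. The inverse of x ↦ x^23 on (ℤ_{37})^× is x ↦ x^11, because 23·11 = 253 = 7·36 + 1 ≡ 1 (mod 36) and x^{36} = 1 for x ≠ 0 (Fermat). So g⁻¹(14) = 14^11 mod 37.
Repeated squaring mod 37: 14^1 ≡ 14, 14^2 ≡ 14² = 196 ≡ 11, 14^4 ≡ 11² = 121 ≡ 10, 14^8 ≡ 10² = 100 ≡ 26. Since 11 = 8 + 2 + 1, 14^11 ≡ 26·11·14: 26·11 = 286 ≡ 27, then 27·14 = 378 ≡ 8. So 14^11 ≡ 8 (mod 37).
Hence g⁻¹(14) = 8.

8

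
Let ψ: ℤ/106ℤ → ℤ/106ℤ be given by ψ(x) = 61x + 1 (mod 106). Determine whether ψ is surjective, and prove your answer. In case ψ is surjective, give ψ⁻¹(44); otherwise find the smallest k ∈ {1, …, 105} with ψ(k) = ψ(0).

65

Since gcd(61, 106) = 1, 61 is invertible modulo 106. Euclid's algorithm: 106 = 1·61 + 45, 61 = 1·45 + 16, 45 = 2·16 + 13, 16 = 1·13 + 3, 13 = 4·3 + 1; back-substituting gives 1 = 73·61 − 42·106, so 61⁻¹ ≡ 73 (mod 106).
Then y ↦ 73(y − 1) is a two-sided inverse to ψ, so every y ∈ ℤ/106ℤ has a preimage.
Thus ψ is surjective.
Since ψ is surjective, we compute ψ⁻¹(44): solve 61x + 1 ≡ 44 (mod 106), i.e. 61x ≡ 43 (mod 106).
Multiplying by 61⁻¹ = 73 gives x ≡ 73·43 = 3139 = 29·106 + 65 ≡ 65 (mod 106).
Check: ψ(65) = 61·65 + 1 = 3966 = 37·106 + 44 ≡ 44 (mod 106).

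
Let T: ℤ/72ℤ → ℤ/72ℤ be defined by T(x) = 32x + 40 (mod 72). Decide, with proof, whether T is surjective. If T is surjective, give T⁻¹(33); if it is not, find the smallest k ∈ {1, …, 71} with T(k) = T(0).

9

Since gcd(32, 72) = 8, we have 32x ≡ 0 (mod 8) for all x, so T(x) ≡ 0 (mod 8).
But 1 ≢ 0 (mod 8), so 1 ∈ ℤ/72ℤ has no preimage. Hence T is not surjective.
Since T is not surjective, we find the least positive k with T(k) = T(0): this means 32k ≡ 0 (mod 72), i.e. 72 ∣ 32k. Since gcd(32, 72) = 8, dividing through by 8 this holds exactly when 9 ∣ 4k, and as gcd(4, 9) = 1, exactly when 9 ∣ k.
The smallest positive such k is 9.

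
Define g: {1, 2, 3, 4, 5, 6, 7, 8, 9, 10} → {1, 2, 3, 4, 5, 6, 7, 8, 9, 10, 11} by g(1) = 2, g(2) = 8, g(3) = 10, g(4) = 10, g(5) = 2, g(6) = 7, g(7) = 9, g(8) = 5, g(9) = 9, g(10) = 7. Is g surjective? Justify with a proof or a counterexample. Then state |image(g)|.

6

No element maps to 1, so g is not surjective.
The image of g is {2, 5, 7, 8, 9, 10}, which has 6 elements.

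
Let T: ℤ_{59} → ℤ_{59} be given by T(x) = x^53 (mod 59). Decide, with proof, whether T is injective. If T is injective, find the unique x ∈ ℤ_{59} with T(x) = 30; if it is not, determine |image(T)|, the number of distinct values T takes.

Since 59 is prime, the nonzero elements of ℤ_{59} form a cyclic group of order 58.
As gcd(53, 58) = 1, raising to the 53rd power is a bijection on this group: if x_1^53 ≡ x_2^53 then (x_1x_2^{−1})^53 = 1, and the only element of order dividing gcd(53, 58) = 1 is 1, so x_1 = x_2.
With T(0) = 0 this makes T injective on all of ℤ_{59}, hence bijective (finite equal-size domain and codomain). In particular T is injective.
Since T is injective, we find the preimage of 30. The inverse of x ↦ x^53 on (ℤ_{59})^× is x ↦ x^23, because 53·23 = 1219 = 21·58 + 1 ≡ 1 (mod 58) and x^{58} = 1 for x ≠ 0 (Fermat). So T⁻¹(30) = 30^23 mod 59.
Repeated squaring mod 59: 30^1 ≡ 30, 30^2 ≡ 30² = 900 ≡ 15, 30^4 ≡ 15² = 225 ≡ 48, 30^8 ≡ 48² = 2304 ≡ 3, 30^16 ≡ 3² = 9. Since 23 = 16 + 4 + 2 + 1, 30^23 ≡ 9·48·15·30: 9·48 = 432 ≡ 19, then 19·15 = 285 ≡ 49, then 49·30 = 1470 ≡ 54. So 30^23 ≡ 54 (mod 59).
Hence T⁻¹(30) = 54.

54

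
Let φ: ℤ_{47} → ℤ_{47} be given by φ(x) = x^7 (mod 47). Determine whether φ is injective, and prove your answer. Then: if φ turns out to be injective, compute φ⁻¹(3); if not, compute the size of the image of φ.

Since 47 is prime, the nonzero elements of ℤ_{47} form a cyclic group of order 46.
As gcd(7, 46) = 1, raising to the 7th power is a bijection on this group: if a^7 ≡ b^7 then (ab^{−1})^7 = 1, and the only element of order dividing gcd(7, 46) = 1 is 1, so a = b.
With φ(0) = 0 this makes φ injective on all of ℤ_{47}, hence bijective (finite equal-size domain and codomain). In particular φ is injective.
Since φ is injective, we find the preimage of 3. The inverse of x ↦ x^7 on (ℤ_{47})^× is x ↦ x^33, because 7·33 = 231 = 5·46 + 1 ≡ 1 (mod 46) and x^{46} = 1 for x ≠ 0 (Fermat). So φ⁻¹(3) = 3^33 mod 47.
Repeated squaring mod 47: 3^1 ≡ 3, 3^2 ≡ 3² = 9, 3^4 ≡ 9² = 81 ≡ 34, 3^8 ≡ 34² = 1156 ≡ 28, 3^16 ≡ 28² = 784 ≡ 32, 3^32 ≡ 32² = 1024 ≡ 37. Since 33 = 32 + 1, 3^33 ≡ 37·3: 37·3 = 111 ≡ 17. So 3^33 ≡ 17 (mod 47).
Hence φ⁻¹(3) = 17.

17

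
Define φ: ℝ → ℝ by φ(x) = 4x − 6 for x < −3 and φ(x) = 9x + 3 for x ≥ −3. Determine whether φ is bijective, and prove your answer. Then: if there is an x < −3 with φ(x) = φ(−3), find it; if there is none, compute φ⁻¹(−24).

Both pieces are strictly increasing (slopes 4 and 9), so each is injective on its own interval.
The left piece maps (−∞, −3) onto (−∞, −18); the right piece maps [−3, ∞) onto [−24, ∞).
These images overlap. In particular φ(−3) = −24 (right piece), and solving 4x − 6 = −24 on the left piece gives x = −9/2 < −3.
So φ(−9/2) = φ(−3) with −9/2 ≠ −3, and φ is not injective, hence not bijective. This x = −9/2 is the requested value below −3.

-9/2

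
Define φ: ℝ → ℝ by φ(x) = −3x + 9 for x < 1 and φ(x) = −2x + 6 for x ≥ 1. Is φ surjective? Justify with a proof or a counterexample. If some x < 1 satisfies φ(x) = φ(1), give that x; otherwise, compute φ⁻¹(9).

Both pieces are strictly decreasing (slopes −3 and −2), so each is injective on its own interval.
The left piece maps (−∞, 1) onto (6, ∞); the right piece maps [1, ∞) onto (−∞, 4].
The union (6, ∞) ∪ (−∞, 4] omits the interval between 6 and 4; in particular 6 has no preimage. So φ is not surjective.
Because the two images are disjoint, no x < 1 has φ(x) = φ(1), so we compute φ⁻¹(9): 9 lies in (6, ∞), so solve −3x + 9 = 9: x = (9 − 9)/(−3) = 0.

0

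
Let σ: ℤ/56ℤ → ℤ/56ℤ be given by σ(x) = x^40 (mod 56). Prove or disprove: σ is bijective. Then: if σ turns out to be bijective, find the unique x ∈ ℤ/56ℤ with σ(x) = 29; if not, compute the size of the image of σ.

8

σ(6): Repeated squaring mod 56: 6^1 ≡ 6, 6^2 ≡ 6² = 36, 6^4 ≡ 36² = 1296 ≡ 8, 6^8 ≡ 8² = 64 ≡ 8, 6^16 ≡ 8² = 64 ≡ 8, 6^32 ≡ 8² = 64 ≡ 8. Since 40 = 32 + 8, 6^40 ≡ 8·8: 8·8 = 64 ≡ 8. So 6^40 ≡ 8 (mod 56).
σ(8): Repeated squaring mod 56: 8^1 ≡ 8, 8^2 ≡ 8² = 64 ≡ 8, 8^4 ≡ 8² = 64 ≡ 8, 8^8 ≡ 8² = 64 ≡ 8, 8^16 ≡ 8² = 64 ≡ 8, 8^32 ≡ 8² = 64 ≡ 8. Since 40 = 32 + 8, 8^40 ≡ 8·8: 8·8 = 64 ≡ 8. So 8^40 ≡ 8 (mod 56).
So σ(6) = σ(8) = 8 while 6 ≠ 8, therefore σ is not injective, hence not bijective.
Since σ is not bijective, we determine |image(σ)|. Computing x^40 mod 56 for each x (by repeated squaring, reducing mod 56 at every step), the values σ(0), σ(1), …, σ(55) are: 0, 1, 16, 25, 32, 9, 8, 49, 8, 9, 32, 25, 16, 1, 0, 1, 16, 25, 32, 9, 8, 49, 8, 9, 32, 25, 16, 1, 0, 1, 16, 25, 32, 9, 8, 49, 8, 9, 32, 25, 16, 1, 0, 1, 16, 25, 32, 9, 8, 49, 8, 9, 32, 25, 16, 1.
The distinct values are {0, 1, 8, 9, 16, 25, 32, 49}; there are 8 of them.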